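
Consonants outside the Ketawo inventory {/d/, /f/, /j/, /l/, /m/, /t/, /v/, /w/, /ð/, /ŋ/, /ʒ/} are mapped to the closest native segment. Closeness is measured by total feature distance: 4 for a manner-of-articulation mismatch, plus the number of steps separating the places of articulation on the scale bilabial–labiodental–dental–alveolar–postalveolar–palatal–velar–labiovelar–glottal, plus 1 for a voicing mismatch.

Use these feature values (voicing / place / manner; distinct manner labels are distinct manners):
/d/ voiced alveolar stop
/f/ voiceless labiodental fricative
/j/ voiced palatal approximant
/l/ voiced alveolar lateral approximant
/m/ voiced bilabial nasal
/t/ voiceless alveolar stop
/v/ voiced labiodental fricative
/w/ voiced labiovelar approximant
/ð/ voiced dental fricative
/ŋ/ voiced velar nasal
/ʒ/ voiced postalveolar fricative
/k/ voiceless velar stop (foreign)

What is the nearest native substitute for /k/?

t

/t/ is closest: same manner (stop), place distance 3 (velar→alveolar), same voicing; total 3. Next closest is /d/ at distance 4.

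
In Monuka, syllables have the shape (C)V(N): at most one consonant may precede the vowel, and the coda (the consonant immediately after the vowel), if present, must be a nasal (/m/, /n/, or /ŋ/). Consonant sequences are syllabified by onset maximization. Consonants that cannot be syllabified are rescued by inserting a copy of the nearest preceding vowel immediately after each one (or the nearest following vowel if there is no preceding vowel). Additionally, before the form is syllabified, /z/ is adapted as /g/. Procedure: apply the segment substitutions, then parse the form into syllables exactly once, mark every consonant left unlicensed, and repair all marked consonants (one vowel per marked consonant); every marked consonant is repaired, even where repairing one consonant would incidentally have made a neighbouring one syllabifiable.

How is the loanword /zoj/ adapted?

Substitution: /z/ → /g/, giving /goj/.
The consonants /j/ cannot be parsed into a legal (C)V(N) syllable (only a nasal (/m/, /n/, or /ŋ/) is licensed in coda position; onsets are limited to one consonant).
Each unlicensed consonant becomes the onset of a new syllable: /j/ → /jo/.

gojo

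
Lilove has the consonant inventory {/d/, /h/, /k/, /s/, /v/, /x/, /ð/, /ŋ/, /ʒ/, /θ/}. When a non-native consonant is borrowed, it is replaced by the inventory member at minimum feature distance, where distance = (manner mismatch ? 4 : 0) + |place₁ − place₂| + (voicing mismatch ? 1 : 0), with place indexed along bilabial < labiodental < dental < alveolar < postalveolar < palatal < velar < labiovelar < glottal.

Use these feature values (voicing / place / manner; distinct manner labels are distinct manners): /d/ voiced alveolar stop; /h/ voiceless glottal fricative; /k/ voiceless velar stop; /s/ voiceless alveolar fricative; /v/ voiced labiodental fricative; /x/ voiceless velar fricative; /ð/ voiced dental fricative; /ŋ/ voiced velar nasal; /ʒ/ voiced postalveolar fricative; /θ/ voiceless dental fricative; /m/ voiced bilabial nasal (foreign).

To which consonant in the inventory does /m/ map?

/v/ is closest: manner differs (nasal→fricative, +4), place distance 1 (bilabial→labiodental), same voicing; total 5. Next closest is /ð/ at distance 6.

v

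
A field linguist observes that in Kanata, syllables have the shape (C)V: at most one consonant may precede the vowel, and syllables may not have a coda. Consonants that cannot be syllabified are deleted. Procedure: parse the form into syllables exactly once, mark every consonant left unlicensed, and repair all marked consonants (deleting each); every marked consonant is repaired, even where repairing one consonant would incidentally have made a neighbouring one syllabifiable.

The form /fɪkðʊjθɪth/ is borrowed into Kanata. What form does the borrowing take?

Syllabifying with onset maximization leaves /k/, /j/, /t/, /h/ stranded (no codas are permitted; onsets are limited to one consonant).
Deleting the stranded consonants removes /k/, /j/, /t/, /h/.

fɪðʊθɪ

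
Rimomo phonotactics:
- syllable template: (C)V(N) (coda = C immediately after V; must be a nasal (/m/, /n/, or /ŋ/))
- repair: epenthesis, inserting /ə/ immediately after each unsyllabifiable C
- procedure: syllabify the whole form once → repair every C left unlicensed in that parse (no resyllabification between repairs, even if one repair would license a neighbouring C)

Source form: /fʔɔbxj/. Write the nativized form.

fəʔɔbəxəjə

Under (C)V(N), the unsyllabifiable consonants are /f/, /b/, /x/, /j/ (only a nasal (/m/, /n/, or /ŋ/) is licensed in coda position; onsets are limited to one consonant).
Epenthesis after each stranded consonant: /f/ → /fə/, /b/ → /bə/, /x/ → /xə/, /j/ → /jə/.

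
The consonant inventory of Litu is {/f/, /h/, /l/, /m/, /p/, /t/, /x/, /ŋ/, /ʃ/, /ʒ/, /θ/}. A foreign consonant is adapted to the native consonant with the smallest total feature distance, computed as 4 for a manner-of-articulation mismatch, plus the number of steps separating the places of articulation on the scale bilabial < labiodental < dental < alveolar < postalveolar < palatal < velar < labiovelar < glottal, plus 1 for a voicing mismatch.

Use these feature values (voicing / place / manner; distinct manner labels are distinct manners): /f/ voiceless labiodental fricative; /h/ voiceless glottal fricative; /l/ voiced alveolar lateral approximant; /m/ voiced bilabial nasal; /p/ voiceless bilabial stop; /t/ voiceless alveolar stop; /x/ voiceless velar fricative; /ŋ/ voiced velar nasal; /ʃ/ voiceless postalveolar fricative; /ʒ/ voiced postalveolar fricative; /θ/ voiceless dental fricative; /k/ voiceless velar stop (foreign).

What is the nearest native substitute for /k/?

/t/ is closest: same manner (stop), place distance 3 (velar→alveolar), same voicing; total 3. Next closest is /x/ at distance 4.

t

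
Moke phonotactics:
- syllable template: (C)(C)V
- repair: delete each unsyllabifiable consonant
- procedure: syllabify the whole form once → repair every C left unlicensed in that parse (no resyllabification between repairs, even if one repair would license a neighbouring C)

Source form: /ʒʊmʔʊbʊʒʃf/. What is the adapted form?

ʒʊmʔʊbʊ

Syllabifying with onset maximization leaves /ʒ/, /ʃ/, /f/ stranded (no codas are permitted; onsets may contain at most 2 consonants).
Deleting the stranded consonants removes /ʒ/, /ʃ/, /f/.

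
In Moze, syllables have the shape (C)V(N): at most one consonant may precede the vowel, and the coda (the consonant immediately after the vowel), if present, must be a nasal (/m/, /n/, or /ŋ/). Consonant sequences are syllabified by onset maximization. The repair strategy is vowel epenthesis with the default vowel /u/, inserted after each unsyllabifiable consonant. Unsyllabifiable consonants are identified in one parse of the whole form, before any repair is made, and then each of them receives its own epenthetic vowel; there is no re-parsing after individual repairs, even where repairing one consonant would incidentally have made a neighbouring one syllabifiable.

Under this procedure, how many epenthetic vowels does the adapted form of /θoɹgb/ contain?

The unsyllabifiable consonants are /ɹ/, /g/, /b/; each receives one epenthetic vowel.

3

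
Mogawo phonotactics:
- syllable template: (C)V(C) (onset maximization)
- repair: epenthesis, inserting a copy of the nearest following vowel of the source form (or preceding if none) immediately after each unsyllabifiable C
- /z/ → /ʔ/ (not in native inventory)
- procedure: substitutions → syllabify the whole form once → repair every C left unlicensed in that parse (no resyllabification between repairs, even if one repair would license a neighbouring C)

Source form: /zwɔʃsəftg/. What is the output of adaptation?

ʔɔwɔʃsəftəgə

Substitution: /z/ → /ʔ/, giving /ʔwɔʃsəftg/.
Under (C)V(C), the unsyllabifiable consonants are /ʔ/, /t/, /g/ (at most one coda consonant is licensed; onsets are limited to one consonant).
Inserting the epenthetic vowel yields /ʔ/ → /ʔɔ/, /t/ → /tə/, /g/ → /gə/.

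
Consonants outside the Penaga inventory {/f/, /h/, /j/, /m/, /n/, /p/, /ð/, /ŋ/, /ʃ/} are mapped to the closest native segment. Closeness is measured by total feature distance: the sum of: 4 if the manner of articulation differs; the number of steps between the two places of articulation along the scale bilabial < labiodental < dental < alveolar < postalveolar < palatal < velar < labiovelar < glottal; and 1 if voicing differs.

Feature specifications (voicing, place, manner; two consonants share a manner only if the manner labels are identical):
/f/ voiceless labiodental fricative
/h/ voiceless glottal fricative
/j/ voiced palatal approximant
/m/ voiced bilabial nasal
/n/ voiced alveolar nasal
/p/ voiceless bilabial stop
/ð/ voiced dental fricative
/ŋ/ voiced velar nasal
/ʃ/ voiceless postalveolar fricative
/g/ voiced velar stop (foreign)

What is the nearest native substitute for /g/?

ŋ

/ŋ/ is closest: manner differs (stop→nasal, +4), place distance 0 (velar→velar), same voicing; total 4. Next closest is /j/ at distance 5.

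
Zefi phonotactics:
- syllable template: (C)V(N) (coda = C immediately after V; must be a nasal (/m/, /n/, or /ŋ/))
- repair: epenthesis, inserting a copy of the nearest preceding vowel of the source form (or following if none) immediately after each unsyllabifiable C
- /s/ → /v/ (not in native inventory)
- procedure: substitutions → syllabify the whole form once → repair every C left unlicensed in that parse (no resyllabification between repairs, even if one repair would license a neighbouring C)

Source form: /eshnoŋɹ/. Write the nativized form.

evehenoŋɹo

Substitution: /s/ → /v/, giving /evhnoŋɹ/.
Under (C)V(N), the unsyllabifiable consonants are /v/, /h/, /ɹ/ (only a nasal (/m/, /n/, or /ŋ/) is licensed in coda position; onsets are limited to one consonant).
Each unlicensed consonant becomes the onset of a new syllable: /v/ → /ve/, /h/ → /he/, /ɹ/ → /ɹo/.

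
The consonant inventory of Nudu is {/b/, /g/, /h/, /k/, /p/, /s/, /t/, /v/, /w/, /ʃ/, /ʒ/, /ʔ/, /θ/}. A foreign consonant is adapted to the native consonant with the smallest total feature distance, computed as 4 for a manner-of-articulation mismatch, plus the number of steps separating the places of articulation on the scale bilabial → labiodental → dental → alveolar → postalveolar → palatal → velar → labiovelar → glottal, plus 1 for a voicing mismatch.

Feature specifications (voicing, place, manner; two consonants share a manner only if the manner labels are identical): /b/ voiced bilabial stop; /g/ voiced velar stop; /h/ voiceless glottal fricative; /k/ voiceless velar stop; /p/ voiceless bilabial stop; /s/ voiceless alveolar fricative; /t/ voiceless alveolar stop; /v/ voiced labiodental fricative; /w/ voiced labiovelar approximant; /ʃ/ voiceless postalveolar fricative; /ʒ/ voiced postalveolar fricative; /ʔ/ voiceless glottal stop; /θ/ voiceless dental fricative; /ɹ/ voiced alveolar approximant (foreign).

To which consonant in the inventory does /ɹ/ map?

w

/w/ is closest: same manner (approximant), place distance 4 (alveolar→labiovelar), same voicing; total 4. Next closest is /s/ at distance 5.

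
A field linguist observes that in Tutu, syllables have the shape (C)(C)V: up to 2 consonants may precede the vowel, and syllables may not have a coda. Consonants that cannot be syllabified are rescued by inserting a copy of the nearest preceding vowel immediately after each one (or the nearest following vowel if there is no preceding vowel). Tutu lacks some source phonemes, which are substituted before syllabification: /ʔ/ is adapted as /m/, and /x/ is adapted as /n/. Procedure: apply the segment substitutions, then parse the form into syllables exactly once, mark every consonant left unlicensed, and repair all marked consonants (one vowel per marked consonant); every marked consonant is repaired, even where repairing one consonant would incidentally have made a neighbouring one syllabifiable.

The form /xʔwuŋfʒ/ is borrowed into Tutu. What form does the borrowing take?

Substitution: /x/ → /n/, /ʔ/ → /m/, giving /nmwuŋfʒ/.
The consonants /n/, /ŋ/, /f/, /ʒ/ cannot be parsed into a legal (C)(C)V syllable (no codas are permitted; onsets may contain at most 2 consonants).
Inserting the epenthetic vowel yields /n/ → /nu/, /ŋ/ → /ŋu/, /f/ → /fu/, /ʒ/ → /ʒu/.

numwuŋufuʒu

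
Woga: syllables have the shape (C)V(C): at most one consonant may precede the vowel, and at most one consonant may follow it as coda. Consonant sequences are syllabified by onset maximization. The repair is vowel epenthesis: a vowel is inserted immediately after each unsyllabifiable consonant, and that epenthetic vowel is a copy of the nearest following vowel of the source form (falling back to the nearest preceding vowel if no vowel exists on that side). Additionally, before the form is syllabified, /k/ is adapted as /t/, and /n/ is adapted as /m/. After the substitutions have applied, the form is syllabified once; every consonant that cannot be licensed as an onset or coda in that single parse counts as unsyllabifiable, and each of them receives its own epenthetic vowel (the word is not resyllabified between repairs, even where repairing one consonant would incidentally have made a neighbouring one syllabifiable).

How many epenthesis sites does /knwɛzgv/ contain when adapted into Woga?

4

After substitution the input is /tmwɛzgv/.
The unsyllabifiable consonants are /t/, /m/, /g/, /v/; each receives one epenthetic vowel.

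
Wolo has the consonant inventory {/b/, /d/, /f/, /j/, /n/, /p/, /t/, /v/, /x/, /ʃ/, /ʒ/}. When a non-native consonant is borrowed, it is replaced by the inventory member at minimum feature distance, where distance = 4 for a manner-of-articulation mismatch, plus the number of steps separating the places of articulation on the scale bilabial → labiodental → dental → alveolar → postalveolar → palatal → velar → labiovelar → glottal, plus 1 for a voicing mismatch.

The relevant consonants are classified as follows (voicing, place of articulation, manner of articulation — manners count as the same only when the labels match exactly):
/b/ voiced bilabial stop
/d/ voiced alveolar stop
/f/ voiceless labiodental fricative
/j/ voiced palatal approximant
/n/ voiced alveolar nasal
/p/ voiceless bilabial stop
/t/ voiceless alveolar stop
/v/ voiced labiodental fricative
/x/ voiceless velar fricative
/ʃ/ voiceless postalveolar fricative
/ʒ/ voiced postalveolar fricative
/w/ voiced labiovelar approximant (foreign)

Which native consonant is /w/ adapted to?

/j/ is closest: same manner (approximant), place distance 2 (labiovelar→palatal), same voicing; total 2. Next closest is /x/ at distance 6.

j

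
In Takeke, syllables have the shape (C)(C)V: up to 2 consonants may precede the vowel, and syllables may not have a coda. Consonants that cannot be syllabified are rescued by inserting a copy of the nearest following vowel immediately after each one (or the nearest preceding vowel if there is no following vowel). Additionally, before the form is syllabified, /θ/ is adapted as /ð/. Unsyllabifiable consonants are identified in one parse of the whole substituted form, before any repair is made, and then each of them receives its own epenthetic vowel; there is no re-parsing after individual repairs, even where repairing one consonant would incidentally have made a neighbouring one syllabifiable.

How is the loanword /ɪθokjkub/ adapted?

ɪðokujkubu

Substitution: /θ/ → /ð/, giving /ɪðokjkub/.
Syllabifying with onset maximization leaves /k/, /b/ stranded (no codas are permitted; onsets may contain at most 2 consonants).
Inserting the epenthetic vowel yields /k/ → /ku/, /b/ → /bu/.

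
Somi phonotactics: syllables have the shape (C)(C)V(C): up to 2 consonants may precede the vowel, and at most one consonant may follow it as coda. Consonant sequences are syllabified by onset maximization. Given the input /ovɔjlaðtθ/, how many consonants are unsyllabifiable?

2

The consonants /t/, /θ/ cannot be parsed into a legal (C)(C)V(C) syllable (at most one coda consonant is licensed; onsets may contain at most 2 consonants).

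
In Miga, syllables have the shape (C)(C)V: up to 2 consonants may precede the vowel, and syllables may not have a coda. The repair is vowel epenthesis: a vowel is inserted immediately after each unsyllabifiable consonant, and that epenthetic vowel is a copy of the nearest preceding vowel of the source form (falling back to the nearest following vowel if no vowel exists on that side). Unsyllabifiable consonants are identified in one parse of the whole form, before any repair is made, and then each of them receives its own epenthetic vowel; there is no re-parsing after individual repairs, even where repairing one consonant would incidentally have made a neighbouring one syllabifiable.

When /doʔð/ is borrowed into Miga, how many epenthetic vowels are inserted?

2

The unsyllabifiable consonants are /ʔ/, /ð/; each receives one epenthetic vowel.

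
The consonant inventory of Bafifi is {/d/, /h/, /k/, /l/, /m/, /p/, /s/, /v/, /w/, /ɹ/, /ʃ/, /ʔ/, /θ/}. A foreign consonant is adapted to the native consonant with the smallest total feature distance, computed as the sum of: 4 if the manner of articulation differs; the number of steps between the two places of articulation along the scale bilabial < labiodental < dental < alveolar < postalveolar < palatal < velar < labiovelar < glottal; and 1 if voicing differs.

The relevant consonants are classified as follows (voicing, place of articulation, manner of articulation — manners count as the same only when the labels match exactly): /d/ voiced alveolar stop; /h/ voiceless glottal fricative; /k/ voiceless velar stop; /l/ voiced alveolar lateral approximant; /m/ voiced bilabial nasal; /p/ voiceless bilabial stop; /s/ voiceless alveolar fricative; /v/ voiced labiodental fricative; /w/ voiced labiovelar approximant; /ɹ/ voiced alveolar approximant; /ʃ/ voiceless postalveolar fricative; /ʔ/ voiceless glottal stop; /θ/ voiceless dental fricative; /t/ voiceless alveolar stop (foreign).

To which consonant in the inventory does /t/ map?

d

/d/ is closest: same manner (stop), place distance 0 (alveolar→alveolar), voicing differs (+1); total 1. Next closest is /k/ at distance 3.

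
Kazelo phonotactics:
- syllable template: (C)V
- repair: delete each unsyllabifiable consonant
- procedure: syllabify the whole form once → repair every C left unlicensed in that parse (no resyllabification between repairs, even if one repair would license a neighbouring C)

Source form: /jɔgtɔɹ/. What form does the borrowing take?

jɔtɔ

Syllabifying with onset maximization leaves /g/, /ɹ/ stranded (no codas are permitted; onsets are limited to one consonant).
Each unlicensed consonant is deleted: /g/, /ɹ/.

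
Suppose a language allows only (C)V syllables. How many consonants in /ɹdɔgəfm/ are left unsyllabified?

Under (C)V, the unsyllabifiable consonants are /ɹ/, /f/, /m/ (no codas are permitted; onsets are limited to one consonant).

3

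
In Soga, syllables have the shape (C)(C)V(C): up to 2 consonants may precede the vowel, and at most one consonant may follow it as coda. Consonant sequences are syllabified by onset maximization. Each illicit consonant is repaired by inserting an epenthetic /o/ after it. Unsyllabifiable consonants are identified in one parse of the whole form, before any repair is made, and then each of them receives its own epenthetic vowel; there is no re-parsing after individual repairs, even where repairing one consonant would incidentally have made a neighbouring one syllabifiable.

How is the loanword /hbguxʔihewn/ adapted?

hobguxʔihewno

The consonants /h/, /n/ cannot be parsed into a legal (C)(C)V(C) syllable (at most one coda consonant is licensed; onsets may contain at most 2 consonants).
Each unlicensed consonant becomes the onset of a new syllable: /h/ → /ho/, /n/ → /no/.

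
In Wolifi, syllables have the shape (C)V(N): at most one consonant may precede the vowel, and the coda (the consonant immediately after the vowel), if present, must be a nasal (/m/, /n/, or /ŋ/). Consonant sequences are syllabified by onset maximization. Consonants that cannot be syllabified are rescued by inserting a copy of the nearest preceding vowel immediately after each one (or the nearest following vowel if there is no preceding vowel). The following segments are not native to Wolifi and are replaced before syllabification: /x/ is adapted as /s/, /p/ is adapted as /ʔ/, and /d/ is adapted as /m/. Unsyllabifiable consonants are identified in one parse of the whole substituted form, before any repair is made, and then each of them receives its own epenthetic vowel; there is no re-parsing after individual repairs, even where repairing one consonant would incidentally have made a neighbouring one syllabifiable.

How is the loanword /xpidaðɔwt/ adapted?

siʔimaðɔwɔtɔ

Substitution: /x/ → /s/, /p/ → /ʔ/, /d/ → /m/, giving /sʔimaðɔwt/.
The consonants /s/, /w/, /t/ cannot be parsed into a legal (C)V(N) syllable (only a nasal (/m/, /n/, or /ŋ/) is licensed in coda position; onsets are limited to one consonant).
Each unlicensed consonant becomes the onset of a new syllable: /s/ → /si/, /w/ → /wɔ/, /t/ → /tɔ/.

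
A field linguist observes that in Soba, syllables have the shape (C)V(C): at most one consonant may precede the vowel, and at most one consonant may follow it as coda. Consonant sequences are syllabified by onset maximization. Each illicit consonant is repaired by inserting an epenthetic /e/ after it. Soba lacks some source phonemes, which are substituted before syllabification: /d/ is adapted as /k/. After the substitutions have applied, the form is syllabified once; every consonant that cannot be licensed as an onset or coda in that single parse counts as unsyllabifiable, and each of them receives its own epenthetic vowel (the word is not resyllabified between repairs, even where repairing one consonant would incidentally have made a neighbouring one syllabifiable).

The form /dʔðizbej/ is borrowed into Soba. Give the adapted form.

Substitution: /d/ → /k/, giving /kʔðizbej/.
Under (C)V(C), the unsyllabifiable consonants are /k/, /ʔ/ (at most one coda consonant is licensed; onsets are limited to one consonant).
Each unlicensed consonant becomes the onset of a new syllable: /k/ → /ke/, /ʔ/ → /ʔe/.

keʔeðizbej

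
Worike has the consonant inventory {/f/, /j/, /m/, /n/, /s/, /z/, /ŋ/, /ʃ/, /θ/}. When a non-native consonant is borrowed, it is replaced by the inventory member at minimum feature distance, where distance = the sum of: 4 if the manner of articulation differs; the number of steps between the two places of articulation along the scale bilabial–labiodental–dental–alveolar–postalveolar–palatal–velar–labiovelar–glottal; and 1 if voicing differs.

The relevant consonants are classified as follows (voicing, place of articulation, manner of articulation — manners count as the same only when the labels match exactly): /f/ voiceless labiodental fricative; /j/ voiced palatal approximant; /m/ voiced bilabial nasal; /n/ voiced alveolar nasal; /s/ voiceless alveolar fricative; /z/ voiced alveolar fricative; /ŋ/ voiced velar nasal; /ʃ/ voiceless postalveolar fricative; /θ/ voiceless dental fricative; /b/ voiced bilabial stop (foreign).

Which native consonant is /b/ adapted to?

/m/ is closest: manner differs (stop→nasal, +4), place distance 0 (bilabial→bilabial), same voicing; total 4. Next closest is /f/ at distance 6.

m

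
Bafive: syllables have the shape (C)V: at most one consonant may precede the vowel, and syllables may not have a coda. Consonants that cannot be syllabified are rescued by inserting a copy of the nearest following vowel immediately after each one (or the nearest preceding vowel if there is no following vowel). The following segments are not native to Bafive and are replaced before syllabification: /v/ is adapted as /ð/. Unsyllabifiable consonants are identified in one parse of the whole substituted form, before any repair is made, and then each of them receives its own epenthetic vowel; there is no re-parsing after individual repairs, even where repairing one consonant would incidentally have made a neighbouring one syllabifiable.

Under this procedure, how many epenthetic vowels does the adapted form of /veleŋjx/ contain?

3

After substitution the input is /ðeleŋjx/.
The unsyllabifiable consonants are /ŋ/, /j/, /x/; each receives one epenthetic vowel.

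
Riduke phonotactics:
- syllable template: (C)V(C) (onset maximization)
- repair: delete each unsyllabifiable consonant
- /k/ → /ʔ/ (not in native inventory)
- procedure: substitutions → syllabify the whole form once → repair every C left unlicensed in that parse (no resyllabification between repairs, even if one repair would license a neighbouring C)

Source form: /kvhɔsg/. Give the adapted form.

hɔs

Substitution: /k/ → /ʔ/, giving /ʔvhɔsg/.
Under (C)V(C), the unsyllabifiable consonants are /ʔ/, /v/, /g/ (at most one coda consonant is licensed; onsets are limited to one consonant).
Deletion applies to /ʔ/, /v/, /g/.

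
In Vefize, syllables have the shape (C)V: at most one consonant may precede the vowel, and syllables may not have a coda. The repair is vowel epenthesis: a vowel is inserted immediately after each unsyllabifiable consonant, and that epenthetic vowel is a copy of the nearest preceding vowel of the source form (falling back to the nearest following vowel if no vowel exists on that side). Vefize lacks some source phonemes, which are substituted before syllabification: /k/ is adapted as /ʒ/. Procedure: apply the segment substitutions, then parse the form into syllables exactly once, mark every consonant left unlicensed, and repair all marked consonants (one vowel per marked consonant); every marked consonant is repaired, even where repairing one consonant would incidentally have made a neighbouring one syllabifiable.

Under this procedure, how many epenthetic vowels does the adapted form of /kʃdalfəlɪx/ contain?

4

After substitution the input is /ʒʃdalfəlɪx/.
The unsyllabifiable consonants are /ʒ/, /ʃ/, /l/, /x/; each receives one epenthetic vowel.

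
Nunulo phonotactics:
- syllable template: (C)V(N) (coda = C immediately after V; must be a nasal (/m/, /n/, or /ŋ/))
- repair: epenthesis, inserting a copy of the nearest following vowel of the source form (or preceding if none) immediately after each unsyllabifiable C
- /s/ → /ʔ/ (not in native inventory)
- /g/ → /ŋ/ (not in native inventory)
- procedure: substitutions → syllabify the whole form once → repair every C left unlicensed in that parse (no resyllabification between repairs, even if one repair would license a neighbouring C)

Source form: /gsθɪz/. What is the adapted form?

ŋɪʔɪθɪzɪ

Substitution: /g/ → /ŋ/, /s/ → /ʔ/, giving /ŋʔθɪz/.
The consonants /ŋ/, /ʔ/, /z/ cannot be parsed into a legal (C)V(N) syllable (only a nasal (/m/, /n/, or /ŋ/) is licensed in coda position; onsets are limited to one consonant).
Epenthesis after each stranded consonant: /ŋ/ → /ŋɪ/, /ʔ/ → /ʔɪ/, /z/ → /zɪ/.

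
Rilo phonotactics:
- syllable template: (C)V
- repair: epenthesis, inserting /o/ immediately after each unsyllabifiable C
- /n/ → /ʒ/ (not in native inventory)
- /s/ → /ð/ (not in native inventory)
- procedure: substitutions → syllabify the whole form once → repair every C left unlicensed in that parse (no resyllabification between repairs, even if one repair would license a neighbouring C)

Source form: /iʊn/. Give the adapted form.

iʊʒo

Substitution: /n/ → /ʒ/, giving /iʊʒ/.
The consonants /ʒ/ cannot be parsed into a legal (C)V syllable (no codas are permitted; onsets are limited to one consonant).
Each unlicensed consonant becomes the onset of a new syllable: /ʒ/ → /ʒo/.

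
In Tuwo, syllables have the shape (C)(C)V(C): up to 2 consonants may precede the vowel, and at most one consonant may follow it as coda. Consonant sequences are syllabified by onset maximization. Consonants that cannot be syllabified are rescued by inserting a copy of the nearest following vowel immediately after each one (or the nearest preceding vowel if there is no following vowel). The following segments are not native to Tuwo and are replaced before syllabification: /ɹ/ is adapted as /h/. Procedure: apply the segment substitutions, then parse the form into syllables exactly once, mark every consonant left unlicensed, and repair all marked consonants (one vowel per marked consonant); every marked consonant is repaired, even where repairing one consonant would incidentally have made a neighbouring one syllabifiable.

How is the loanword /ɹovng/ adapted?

hovnogo

Substitution: /ɹ/ → /h/, giving /hovng/.
Under (C)(C)V(C), the unsyllabifiable consonants are /n/, /g/ (at most one coda consonant is licensed; onsets may contain at most 2 consonants).
Epenthesis after each stranded consonant: /n/ → /no/, /g/ → /go/.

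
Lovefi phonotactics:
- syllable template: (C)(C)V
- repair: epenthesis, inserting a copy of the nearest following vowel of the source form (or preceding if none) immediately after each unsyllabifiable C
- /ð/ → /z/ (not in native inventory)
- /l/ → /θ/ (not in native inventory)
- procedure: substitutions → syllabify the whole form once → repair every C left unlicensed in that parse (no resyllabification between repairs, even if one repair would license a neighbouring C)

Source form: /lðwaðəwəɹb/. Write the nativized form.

Substitution: /l/ → /θ/, /ð/ → /z/, giving /θzwazəwəɹb/.
Syllabifying with onset maximization leaves /θ/, /ɹ/, /b/ stranded (no codas are permitted; onsets may contain at most 2 consonants).
Epenthesis after each stranded consonant: /θ/ → /θa/, /ɹ/ → /ɹə/, /b/ → /bə/.

θazwazəwəɹəbə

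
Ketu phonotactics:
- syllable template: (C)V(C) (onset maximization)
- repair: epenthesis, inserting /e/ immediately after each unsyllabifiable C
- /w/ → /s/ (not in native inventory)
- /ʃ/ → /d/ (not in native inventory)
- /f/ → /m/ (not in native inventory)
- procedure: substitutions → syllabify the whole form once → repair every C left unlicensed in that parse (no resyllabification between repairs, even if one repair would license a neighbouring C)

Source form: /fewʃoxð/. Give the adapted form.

mesdoxðe

Substitution: /f/ → /m/, /w/ → /s/, /ʃ/ → /d/, giving /mesdoxð/.
The consonants /ð/ cannot be parsed into a legal (C)V(C) syllable (at most one coda consonant is licensed; onsets are limited to one consonant).
Inserting the epenthetic vowel yields /ð/ → /ðe/.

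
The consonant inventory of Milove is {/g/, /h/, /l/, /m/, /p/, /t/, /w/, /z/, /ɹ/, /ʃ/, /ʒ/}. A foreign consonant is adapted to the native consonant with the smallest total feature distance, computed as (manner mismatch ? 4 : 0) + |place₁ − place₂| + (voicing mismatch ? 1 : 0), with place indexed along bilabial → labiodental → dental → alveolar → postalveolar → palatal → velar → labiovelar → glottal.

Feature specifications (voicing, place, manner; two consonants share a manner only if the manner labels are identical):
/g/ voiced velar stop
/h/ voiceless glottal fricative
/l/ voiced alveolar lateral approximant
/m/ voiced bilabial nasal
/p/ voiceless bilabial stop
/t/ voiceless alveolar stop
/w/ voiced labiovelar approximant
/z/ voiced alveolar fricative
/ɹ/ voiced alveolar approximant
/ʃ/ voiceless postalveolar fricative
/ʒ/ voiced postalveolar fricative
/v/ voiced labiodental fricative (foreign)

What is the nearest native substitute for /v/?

z

/z/ is closest: same manner (fricative), place distance 2 (labiodental→alveolar), same voicing; total 2. Next closest is /ʒ/ at distance 3.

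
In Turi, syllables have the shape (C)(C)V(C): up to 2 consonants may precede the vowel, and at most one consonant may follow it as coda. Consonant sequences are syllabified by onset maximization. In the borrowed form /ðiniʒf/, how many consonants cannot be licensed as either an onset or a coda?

Under (C)(C)V(C), the unsyllabifiable consonants are /f/ (at most one coda consonant is licensed; onsets may contain at most 2 consonants).

1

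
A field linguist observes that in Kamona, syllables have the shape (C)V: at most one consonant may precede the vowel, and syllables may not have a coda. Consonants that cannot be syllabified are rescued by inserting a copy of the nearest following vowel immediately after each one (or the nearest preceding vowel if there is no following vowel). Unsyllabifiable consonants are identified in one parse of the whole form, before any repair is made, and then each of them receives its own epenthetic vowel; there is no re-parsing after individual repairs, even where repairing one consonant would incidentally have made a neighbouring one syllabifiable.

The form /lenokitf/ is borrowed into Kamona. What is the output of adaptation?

Under (C)V, the unsyllabifiable consonants are /t/, /f/ (no codas are permitted; onsets are limited to one consonant).
Inserting the epenthetic vowel yields /t/ → /ti/, /f/ → /fi/.

lenokitifi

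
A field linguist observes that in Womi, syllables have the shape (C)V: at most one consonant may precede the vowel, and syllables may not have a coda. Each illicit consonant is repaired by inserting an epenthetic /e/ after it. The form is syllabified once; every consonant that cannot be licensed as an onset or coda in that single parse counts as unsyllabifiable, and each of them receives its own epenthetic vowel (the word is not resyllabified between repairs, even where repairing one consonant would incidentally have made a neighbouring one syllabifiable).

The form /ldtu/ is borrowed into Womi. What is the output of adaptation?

ledetu

Under (C)V, the unsyllabifiable consonants are /l/, /d/ (no codas are permitted; onsets are limited to one consonant).
Epenthesis after each stranded consonant: /l/ → /le/, /d/ → /de/.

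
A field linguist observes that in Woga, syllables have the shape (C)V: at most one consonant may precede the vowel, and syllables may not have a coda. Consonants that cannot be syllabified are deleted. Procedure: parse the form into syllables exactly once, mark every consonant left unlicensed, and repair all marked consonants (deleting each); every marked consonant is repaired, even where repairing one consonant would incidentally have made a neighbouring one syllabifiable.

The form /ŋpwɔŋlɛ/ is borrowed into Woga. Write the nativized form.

wɔlɛ

The consonants /ŋ/, /p/, /ŋ/ cannot be parsed into a legal (C)V syllable (no codas are permitted; onsets are limited to one consonant).
Each unlicensed consonant is deleted: /ŋ/, /p/, /ŋ/.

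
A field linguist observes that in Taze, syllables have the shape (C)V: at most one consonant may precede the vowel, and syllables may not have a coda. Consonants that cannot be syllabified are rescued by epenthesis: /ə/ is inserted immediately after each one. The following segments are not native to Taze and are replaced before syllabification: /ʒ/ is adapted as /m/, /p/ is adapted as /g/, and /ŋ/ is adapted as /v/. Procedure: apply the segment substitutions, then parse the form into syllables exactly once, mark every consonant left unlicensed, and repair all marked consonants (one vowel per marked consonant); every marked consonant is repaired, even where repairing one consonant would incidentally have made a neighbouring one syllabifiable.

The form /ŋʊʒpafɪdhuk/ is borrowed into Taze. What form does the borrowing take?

vʊməgafɪdəhukə

Substitution: /ŋ/ → /v/, /ʒ/ → /m/, /p/ → /g/, giving /vʊmgafɪdhuk/.
The consonants /m/, /d/, /k/ cannot be parsed into a legal (C)V syllable (no codas are permitted; onsets are limited to one consonant).
Inserting the epenthetic vowel yields /m/ → /mə/, /d/ → /də/, /k/ → /kə/.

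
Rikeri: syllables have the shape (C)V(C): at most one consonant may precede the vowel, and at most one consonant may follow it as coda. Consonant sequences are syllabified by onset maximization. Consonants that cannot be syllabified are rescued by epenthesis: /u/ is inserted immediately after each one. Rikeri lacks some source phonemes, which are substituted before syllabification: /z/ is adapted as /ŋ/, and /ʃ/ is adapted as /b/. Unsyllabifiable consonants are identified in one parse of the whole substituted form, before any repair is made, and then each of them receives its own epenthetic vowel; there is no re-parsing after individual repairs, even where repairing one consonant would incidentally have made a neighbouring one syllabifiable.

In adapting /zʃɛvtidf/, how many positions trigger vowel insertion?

After substitution the input is /ŋbɛvtidf/.
The unsyllabifiable consonants are /ŋ/, /f/; each receives one epenthetic vowel.

2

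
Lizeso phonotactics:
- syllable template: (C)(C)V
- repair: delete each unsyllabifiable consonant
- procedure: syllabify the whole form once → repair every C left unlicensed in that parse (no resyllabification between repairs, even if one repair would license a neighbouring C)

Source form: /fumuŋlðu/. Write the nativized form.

The consonants /ŋ/ cannot be parsed into a legal (C)(C)V syllable (no codas are permitted; onsets may contain at most 2 consonants).
Deletion applies to /ŋ/.

fumulðu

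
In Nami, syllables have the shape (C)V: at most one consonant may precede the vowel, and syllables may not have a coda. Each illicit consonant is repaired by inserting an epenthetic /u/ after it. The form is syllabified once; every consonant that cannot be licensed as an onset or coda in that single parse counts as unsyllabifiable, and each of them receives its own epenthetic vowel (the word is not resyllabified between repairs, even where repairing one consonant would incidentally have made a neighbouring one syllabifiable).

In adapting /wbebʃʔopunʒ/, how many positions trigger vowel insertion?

The unsyllabifiable consonants are /w/, /b/, /ʃ/, /n/, /ʒ/; each receives one epenthetic vowel.

5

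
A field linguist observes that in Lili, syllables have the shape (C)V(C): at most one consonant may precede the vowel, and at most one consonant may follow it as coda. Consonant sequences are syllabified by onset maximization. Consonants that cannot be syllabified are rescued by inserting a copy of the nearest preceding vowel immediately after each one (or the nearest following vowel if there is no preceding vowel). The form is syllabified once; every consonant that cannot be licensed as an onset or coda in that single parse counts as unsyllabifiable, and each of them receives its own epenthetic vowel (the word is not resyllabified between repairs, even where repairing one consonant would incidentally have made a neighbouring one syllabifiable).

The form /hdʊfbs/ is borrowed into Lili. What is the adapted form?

hʊdʊfbʊsʊ

The consonants /h/, /b/, /s/ cannot be parsed into a legal (C)V(C) syllable (at most one coda consonant is licensed; onsets are limited to one consonant).
Inserting the epenthetic vowel yields /h/ → /hʊ/, /b/ → /bʊ/, /s/ → /sʊ/.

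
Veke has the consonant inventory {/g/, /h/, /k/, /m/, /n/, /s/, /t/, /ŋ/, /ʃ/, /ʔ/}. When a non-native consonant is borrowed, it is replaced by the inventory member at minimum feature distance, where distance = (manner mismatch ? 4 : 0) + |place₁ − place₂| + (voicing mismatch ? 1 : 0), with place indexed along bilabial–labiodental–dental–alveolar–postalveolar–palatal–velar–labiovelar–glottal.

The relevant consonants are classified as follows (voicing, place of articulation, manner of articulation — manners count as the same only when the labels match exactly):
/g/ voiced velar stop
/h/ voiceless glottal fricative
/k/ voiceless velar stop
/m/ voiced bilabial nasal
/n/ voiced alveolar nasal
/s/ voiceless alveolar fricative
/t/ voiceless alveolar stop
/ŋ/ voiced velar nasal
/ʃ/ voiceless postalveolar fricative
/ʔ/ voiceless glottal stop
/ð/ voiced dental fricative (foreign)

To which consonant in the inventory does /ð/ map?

s

/s/ is closest: same manner (fricative), place distance 1 (dental→alveolar), voicing differs (+1); total 2. Next closest is /ʃ/ at distance 3.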